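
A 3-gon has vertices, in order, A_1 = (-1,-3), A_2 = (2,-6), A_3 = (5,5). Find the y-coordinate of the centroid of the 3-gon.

-4/3

Apply the shoelace formula. First the cross-terms c_i = x_i·y_{i+1} − x_{i+1}·y_i:
  12, 40, -10  ⇒  2A = 42, A = 21.
Then Σ (y_i + y_{i+1})·c_i = -168, so ȳ = -168 / (6·21) = -4/3.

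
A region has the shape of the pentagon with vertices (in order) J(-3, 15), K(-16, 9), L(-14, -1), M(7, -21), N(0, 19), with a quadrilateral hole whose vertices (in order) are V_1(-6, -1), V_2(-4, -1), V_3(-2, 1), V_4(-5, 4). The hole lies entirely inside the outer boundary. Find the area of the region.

Outer boundary:
Apply the shoelace (surveyor's) formula: 2A = Σ (x_i·y_{i+1} − x_{i+1}·y_i), indices taken mod 5.
Σ = (213) + (142) + (301) + (133) + (57) = 846
Area = |Σ|/2 = 423.
Hole:
Apply the shoelace (surveyor's) formula: 2A = Σ (x_i·y_{i+1} − x_{i+1}·y_i), indices taken mod 4.
Cross-terms: 2, -6, -3, 29  ⇒  Σ = 22
Area = |Σ|/2 = 11.
Net area = 423 − 11 = 412.

412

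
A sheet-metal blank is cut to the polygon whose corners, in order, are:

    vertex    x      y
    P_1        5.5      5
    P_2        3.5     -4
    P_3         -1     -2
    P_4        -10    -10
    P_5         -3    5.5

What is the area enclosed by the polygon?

Σ = (-39.5) + (-11) + (-10) + (-85) + (-45.25) = -190.75
Area = |Σ|/2 = 95.375.

95.375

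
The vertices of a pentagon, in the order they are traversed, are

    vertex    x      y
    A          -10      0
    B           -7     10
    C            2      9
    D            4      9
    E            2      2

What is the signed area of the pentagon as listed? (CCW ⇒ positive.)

Σ = (-100) + (-83) + (-18) + (-10) + (20) = -191
Signed area = Σ/2 = -95.5 (negative ⇒ clockwise traversal).

-95.5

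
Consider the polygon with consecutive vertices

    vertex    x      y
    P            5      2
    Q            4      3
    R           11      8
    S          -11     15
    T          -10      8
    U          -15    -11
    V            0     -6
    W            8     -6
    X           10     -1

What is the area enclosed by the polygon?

383

Σ = (7) + (-1) + (253) + (62) + (230) + (90) + (48) + (52) + (25) = 766
Area = |Σ|/2 = 383.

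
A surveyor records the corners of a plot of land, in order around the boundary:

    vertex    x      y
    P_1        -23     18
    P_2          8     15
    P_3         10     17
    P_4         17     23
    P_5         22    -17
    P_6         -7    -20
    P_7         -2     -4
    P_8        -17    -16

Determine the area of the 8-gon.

Apply the surveyor's formula: 2A = Σ (x_i·y_{i+1} − x_{i+1}·y_i), indices taken mod 8.
Cross-terms: -489, -14, -59, -795, -559, -12, -36, -674  ⇒  Σ = -2638
Area = |Σ|/2 = 1319.

1319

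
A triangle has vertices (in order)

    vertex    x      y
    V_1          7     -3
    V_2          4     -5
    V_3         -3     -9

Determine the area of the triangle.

Σ = (-23) + (-51) + (72) = -2
Area = |Σ|/2 = 1.

1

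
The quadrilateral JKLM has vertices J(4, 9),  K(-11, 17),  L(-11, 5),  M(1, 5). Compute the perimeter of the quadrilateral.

46

|JK| = √((-15)² + (8)²) = √289 = 17
|KL| = √((0)² + (-12)²) = √144 = 12
|LM| = √((12)² + (0)²) = √144 = 12
|MJ| = √((3)² + (4)²) = √25 = 5
Perimeter = 17 + 12 + 12 + 5 = 46.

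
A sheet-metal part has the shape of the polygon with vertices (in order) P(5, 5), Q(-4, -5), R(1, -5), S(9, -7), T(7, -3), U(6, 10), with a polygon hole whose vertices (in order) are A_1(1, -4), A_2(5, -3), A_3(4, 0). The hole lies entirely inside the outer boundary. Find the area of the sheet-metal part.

67.5

Outer boundary:
Apply the surveyor's formula: 2A = Σ (x_i·y_{i+1} − x_{i+1}·y_i), indices taken mod 6.
Cross-terms: -5, 25, 38, 22, 88, -20  ⇒  Σ = 148
Area = |Σ|/2 = 74.
Hole:
A_1→A_2: (1)(-3) − (5)(-4) = 17
A_2→A_3: (5)(0) − (4)(-3) = 12
A_3→A_1: (4)(-4) − (1)(0) = -16
Σ = 13
Area = |Σ|/2 = 6.5.
Net area = 74 − 6.5 = 67.5.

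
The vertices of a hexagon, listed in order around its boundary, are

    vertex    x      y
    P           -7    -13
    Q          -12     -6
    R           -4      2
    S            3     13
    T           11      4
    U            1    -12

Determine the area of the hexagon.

292

Apply the shoelace formula: 2A = Σ (x_i·y_{i+1} − x_{i+1}·y_i), indices taken mod 6.
P→Q: (-7)(-6) − (-12)(-13) = -114
Q→R: (-12)(2) − (-4)(-6) = -48
R→S: (-4)(13) − (3)(2) = -58
S→T: (3)(4) − (11)(13) = -131
T→U: (11)(-12) − (1)(4) = -136
U→P: (1)(-13) − (-7)(-12) = -97
Σ = -584
Area = |Σ|/2 = 292.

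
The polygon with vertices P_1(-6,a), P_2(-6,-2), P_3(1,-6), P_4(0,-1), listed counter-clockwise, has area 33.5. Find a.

Write out the shoelace sum; only the two edges meeting at P_1 involve a:
2·Area = [(0·a − (-6)·(-1)) + ((-6)·(-2) − (-6)·a)] + 37
       = 6·a + 43 = 67
⇒ a = 4.

4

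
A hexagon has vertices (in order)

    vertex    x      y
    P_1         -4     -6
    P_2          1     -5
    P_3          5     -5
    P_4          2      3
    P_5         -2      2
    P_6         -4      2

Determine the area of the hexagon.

Cross-terms: 26, 20, 25, 10, 4, 32  ⇒  Σ = 117
Area = |Σ|/2 = 58.5.

58.5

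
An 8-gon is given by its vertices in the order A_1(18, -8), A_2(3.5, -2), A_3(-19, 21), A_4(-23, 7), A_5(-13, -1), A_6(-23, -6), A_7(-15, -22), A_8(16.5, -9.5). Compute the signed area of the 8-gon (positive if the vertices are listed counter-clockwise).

Apply the shoelace (surveyor's) formula: 2A = Σ (x_i·y_{i+1} − x_{i+1}·y_i), indices taken mod 8.
Σ = (-8) + (35.5) + (350) + (114) + (55) + (416) + (505.5) + (39) = 1507
Signed area = Σ/2 = 753.5 (positive ⇒ counter-clockwise traversal).

753.5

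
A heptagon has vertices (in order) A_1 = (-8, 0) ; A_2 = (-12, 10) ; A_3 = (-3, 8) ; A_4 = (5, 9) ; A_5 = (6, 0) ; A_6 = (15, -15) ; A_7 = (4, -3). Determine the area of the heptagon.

Apply the shoelace (surveyor's) formula: 2A = Σ (x_i·y_{i+1} − x_{i+1}·y_i), indices taken mod 7.
Σ = (-80) + (-66) + (-67) + (-54) + (-90) + (15) + (-24) = -366
Area = |Σ|/2 = 183.

183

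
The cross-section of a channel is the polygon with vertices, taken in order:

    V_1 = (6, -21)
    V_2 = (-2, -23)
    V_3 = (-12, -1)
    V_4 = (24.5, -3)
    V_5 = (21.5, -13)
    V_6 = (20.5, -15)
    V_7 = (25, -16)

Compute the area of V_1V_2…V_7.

Apply the surveyor's formula: 2A = Σ (x_i·y_{i+1} − x_{i+1}·y_i), indices taken mod 7.
Cross-terms: -180, -274, 60.5, -254, -56, 47, -429  ⇒  Σ = -1085.5
Area = |Σ|/2 = 542.75.

542.75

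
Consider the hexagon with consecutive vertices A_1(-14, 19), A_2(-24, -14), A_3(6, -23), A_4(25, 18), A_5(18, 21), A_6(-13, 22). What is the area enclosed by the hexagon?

1451

Apply Gauss's area formula: 2A = Σ (x_i·y_{i+1} − x_{i+1}·y_i), indices taken mod 6.
Σ = (652) + (636) + (683) + (201) + (669) + (61) = 2902
Area = |Σ|/2 = 1451.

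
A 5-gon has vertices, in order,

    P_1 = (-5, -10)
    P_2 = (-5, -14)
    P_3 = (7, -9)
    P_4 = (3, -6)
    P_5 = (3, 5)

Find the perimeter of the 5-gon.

|P_1P_2| = √((0)² + (-4)²) = √16 = 4
|P_2P_3| = √((12)² + (5)²) = √169 = 13
|P_3P_4| = √((-4)² + (3)²) = √25 = 5
|P_4P_5| = √((0)² + (11)²) = √121 = 11
|P_5P_1| = √((-8)² + (-15)²) = √289 = 17
Perimeter = 4 + 13 + 5 + 11 + 17 = 50.

50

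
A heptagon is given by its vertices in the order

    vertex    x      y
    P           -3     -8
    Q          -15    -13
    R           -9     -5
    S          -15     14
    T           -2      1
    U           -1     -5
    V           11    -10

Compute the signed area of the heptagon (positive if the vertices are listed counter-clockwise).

-176.5

Apply Gauss's area formula: 2A = Σ (x_i·y_{i+1} − x_{i+1}·y_i), indices taken mod 7.
Σ = (-81) + (-42) + (-201) + (13) + (11) + (65) + (-118) = -353
Signed area = Σ/2 = -176.5 (negative ⇒ clockwise traversal).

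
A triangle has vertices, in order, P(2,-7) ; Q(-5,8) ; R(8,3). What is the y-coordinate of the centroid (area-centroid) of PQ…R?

Apply the shoelace (surveyor's) formula. First the cross-terms c_i = x_i·y_{i+1} − x_{i+1}·y_i:
  -19, -79, -62  ⇒  2A = -160, A = -80.
Then Σ (y_i + y_{i+1})·c_i = -640, so ȳ = -640 / (6·(-80)) = 4/3.

4/3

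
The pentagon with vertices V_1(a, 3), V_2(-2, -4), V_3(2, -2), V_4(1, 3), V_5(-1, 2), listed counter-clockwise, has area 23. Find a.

-3

The doubled signed area Σ (x_i y_{i+1} − x_{i+1} y_i) is linear in a.
With a=0 it equals 28; the coefficient of a is -6 (from the two edges through V_1).
So -6·a + 28 = 2·23 = 46 ⇒ a = -3.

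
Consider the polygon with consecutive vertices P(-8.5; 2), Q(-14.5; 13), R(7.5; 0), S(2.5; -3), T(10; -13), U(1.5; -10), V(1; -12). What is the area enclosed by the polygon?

Σ = (-81.5) + (-97.5) + (-22.5) + (-2.5) + (-80.5) + (-8) + (-100) = -392.5
Area = |Σ|/2 = 196.25.

196.25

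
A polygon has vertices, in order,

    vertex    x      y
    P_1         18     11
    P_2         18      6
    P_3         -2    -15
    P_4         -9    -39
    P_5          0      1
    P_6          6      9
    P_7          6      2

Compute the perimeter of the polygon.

132

|P_1P_2| = √((0)² + (-5)²) = √25 = 5
|P_2P_3| = √((-20)² + (-21)²) = √841 = 29
|P_3P_4| = √((-7)² + (-24)²) = √625 = 25
|P_4P_5| = √((9)² + (40)²) = √1681 = 41
|P_5P_6| = √((6)² + (8)²) = √100 = 10
|P_6P_7| = √((0)² + (-7)²) = √49 = 7
|P_7P_1| = √((12)² + (9)²) = √225 = 15
Perimeter = 5 + 29 + 25 + 41 + 10 + 7 + 15 = 132.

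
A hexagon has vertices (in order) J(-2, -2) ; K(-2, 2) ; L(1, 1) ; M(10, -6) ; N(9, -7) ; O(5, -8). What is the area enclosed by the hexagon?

53.5

Apply the shoelace (surveyor's) formula: 2A = Σ (x_i·y_{i+1} − x_{i+1}·y_i), indices taken mod 6.
Cross-terms: -8, -4, -16, -16, -37, -26  ⇒  Σ = -107
Area = |Σ|/2 = 53.5.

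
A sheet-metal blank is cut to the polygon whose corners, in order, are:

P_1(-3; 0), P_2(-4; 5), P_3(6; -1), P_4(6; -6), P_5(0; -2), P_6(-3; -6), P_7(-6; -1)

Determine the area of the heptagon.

62.5

Cross-terms: -15, -26, -30, -12, -6, -33, -3  ⇒  Σ = -125
Area = |Σ|/2 = 62.5.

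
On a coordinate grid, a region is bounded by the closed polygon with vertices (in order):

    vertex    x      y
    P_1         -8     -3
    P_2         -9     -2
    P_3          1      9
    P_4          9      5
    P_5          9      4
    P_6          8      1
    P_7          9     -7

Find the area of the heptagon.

Apply the shoelace formula: 2A = Σ (x_i·y_{i+1} − x_{i+1}·y_i), indices taken mod 7.
Σ = (-11) + (-79) + (-76) + (-9) + (-23) + (-65) + (-83) = -346
Area = |Σ|/2 = 173.

173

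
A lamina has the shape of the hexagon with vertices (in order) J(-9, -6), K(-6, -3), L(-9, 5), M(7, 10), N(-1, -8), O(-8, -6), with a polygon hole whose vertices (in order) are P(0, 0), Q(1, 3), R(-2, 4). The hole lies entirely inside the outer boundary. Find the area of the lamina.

145.5

Outer boundary:
J→K: (-9)(-3) − (-6)(-6) = -9
K→L: (-6)(5) − (-9)(-3) = -57
L→M: (-9)(10) − (7)(5) = -125
M→N: (7)(-8) − (-1)(10) = -46
N→O: (-1)(-6) − (-8)(-8) = -58
O→J: (-8)(-6) − (-9)(-6) = -6
Σ = -301
Area = |Σ|/2 = 150.5.
Hole:
Σ = (0) + (10) + (0) = 10
Area = |Σ|/2 = 5.
Net area = 150.5 − 5 = 145.5.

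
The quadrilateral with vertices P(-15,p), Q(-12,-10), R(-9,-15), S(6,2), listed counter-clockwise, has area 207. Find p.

The doubled signed area Σ (x_i y_{i+1} − x_{i+1} y_i) is linear in p.
With p=0 it equals 342; the coefficient of p is 18 (from the two edges through P).
So 18·p + 342 = 2·207 = 414 ⇒ p = 4.

4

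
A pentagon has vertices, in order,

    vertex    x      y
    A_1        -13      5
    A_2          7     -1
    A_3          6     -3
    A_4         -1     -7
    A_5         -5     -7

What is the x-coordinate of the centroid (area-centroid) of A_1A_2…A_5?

Apply the shoelace formula. First the cross-terms c_i = x_i·y_{i+1} − x_{i+1}·y_i:
  -22, -15, -45, -28, -116  ⇒  2A = -226, A = -113.
Then Σ (x_i + x_{i+1})·c_i = 1968, so x̄ = 1968 / (6·(-113)) = -328/113.

-328/113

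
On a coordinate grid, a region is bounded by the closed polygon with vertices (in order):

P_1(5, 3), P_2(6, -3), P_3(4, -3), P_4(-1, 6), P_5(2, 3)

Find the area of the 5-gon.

21

Apply the shoelace formula: 2A = Σ (x_i·y_{i+1} − x_{i+1}·y_i), indices taken mod 5.
Cross-terms: -33, -6, 21, -15, -9  ⇒  Σ = -42
Area = |Σ|/2 = 21.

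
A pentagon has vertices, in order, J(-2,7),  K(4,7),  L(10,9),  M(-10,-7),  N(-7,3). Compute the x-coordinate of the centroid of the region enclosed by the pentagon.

-195/89

Apply the shoelace (surveyor's) formula. First the cross-terms c_i = x_i·y_{i+1} − x_{i+1}·y_i:
  -42, -34, 20, -79, -43  ⇒  2A = -178, A = -89.
Then Σ (x_i + x_{i+1})·c_i = 1170, so x̄ = 1170 / (6·(-89)) = -195/89.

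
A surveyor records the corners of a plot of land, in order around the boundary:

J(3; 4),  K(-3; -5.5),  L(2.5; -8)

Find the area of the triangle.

Apply the shoelace formula: 2A = Σ (x_i·y_{i+1} − x_{i+1}·y_i), indices taken mod 3.
Σ = (-4.5) + (37.75) + (34) = 67.25
Area = |Σ|/2 = 33.625.

33.625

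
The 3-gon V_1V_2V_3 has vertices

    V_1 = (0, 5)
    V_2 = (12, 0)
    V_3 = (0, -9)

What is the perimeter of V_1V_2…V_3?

42

|V_1V_2| = √((12)² + (-5)²) = √169 = 13
|V_2V_3| = √((-12)² + (-9)²) = √225 = 15
|V_3V_1| = √((0)² + (14)²) = √196 = 14
Perimeter = 13 + 15 + 14 = 42.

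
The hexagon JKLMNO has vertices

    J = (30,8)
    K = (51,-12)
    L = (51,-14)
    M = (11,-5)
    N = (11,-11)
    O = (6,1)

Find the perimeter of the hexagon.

116

|JK| = √((21)² + (-20)²) = √841 = 29
|KL| = √((0)² + (-2)²) = √4 = 2
|LM| = √((-40)² + (9)²) = √1681 = 41
|MN| = √((0)² + (-6)²) = √36 = 6
|NO| = √((-5)² + (12)²) = √169 = 13
|OJ| = √((24)² + (7)²) = √625 = 25
Perimeter = 29 + 2 + 41 + 6 + 13 + 25 = 116.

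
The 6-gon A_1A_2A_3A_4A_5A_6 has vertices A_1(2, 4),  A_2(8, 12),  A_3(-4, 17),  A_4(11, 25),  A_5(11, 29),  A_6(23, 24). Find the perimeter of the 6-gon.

|A_1A_2| = √((6)² + (8)²) = √100 = 10
|A_2A_3| = √((-12)² + (5)²) = √169 = 13
|A_3A_4| = √((15)² + (8)²) = √289 = 17
|A_4A_5| = √((0)² + (4)²) = √16 = 4
|A_5A_6| = √((12)² + (-5)²) = √169 = 13
|A_6A_1| = √((-21)² + (-20)²) = √841 = 29
Perimeter = 10 + 13 + 17 + 4 + 13 + 29 = 86.

86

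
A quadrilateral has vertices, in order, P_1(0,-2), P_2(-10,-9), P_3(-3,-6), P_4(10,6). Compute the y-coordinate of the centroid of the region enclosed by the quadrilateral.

-71/21

Apply Gauss's area formula. First the cross-terms c_i = x_i·y_{i+1} − x_{i+1}·y_i:
  -20, 33, 42, -20  ⇒  2A = 35, A = 17.5.
Then Σ (y_i + y_{i+1})·c_i = -355, so ȳ = -355 / (6·17.5) = -71/21.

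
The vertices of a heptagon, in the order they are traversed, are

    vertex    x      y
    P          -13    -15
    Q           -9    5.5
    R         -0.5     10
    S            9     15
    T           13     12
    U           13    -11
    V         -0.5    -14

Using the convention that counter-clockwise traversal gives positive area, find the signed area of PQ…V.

-569.625

Σ = (-206.5) + (-87.25) + (-97.5) + (-87) + (-299) + (-187.5) + (-174.5) = -1139.25
Signed area = Σ/2 = -569.625 (negative ⇒ clockwise traversal).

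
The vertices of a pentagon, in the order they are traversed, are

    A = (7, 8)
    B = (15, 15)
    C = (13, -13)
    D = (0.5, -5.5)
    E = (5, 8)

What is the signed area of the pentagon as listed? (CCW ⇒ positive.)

-227.25

Cross-terms: -15, -390, -65, 31.5, -16  ⇒  Σ = -454.5
Signed area = Σ/2 = -227.25 (negative ⇒ clockwise traversal).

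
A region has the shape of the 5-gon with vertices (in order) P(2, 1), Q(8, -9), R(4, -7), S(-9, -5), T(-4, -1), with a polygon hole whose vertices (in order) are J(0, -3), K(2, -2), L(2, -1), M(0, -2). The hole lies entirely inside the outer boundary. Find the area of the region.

Outer boundary:
Σ = (-26) + (-20) + (-83) + (-11) + (-2) = -142
Area = |Σ|/2 = 71.
Hole:
Apply Gauss's area formula: 2A = Σ (x_i·y_{i+1} − x_{i+1}·y_i), indices taken mod 4.
Σ = (6) + (2) + (-4) + (0) = 4
Area = |Σ|/2 = 2.
Net area = 71 − 2 = 69.

69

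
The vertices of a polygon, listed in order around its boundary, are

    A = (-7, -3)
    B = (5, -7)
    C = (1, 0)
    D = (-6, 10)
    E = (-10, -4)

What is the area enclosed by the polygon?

A→B: (-7)(-7) − (5)(-3) = 64
B→C: (5)(0) − (1)(-7) = 7
C→D: (1)(10) − (-6)(0) = 10
D→E: (-6)(-4) − (-10)(10) = 124
E→A: (-10)(-3) − (-7)(-4) = 2
Σ = 207
Area = |Σ|/2 = 103.5.

103.5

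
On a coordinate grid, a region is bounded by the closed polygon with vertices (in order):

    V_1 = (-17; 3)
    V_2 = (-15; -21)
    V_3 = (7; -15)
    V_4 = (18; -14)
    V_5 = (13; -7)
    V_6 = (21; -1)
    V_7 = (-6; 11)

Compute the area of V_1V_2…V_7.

765

Apply the shoelace (surveyor's) formula: 2A = Σ (x_i·y_{i+1} − x_{i+1}·y_i), indices taken mod 7.
Σ = (402) + (372) + (172) + (56) + (134) + (225) + (169) = 1530
Area = |Σ|/2 = 765.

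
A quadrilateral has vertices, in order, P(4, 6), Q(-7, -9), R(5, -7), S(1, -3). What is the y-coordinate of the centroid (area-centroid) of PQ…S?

-694/165

Apply Gauss's area formula. First the cross-terms c_i = x_i·y_{i+1} − x_{i+1}·y_i:
  6, 94, -8, 18  ⇒  2A = 110, A = 55.
Then Σ (y_i + y_{i+1})·c_i = -1388, so ȳ = -1388 / (6·55) = -694/165.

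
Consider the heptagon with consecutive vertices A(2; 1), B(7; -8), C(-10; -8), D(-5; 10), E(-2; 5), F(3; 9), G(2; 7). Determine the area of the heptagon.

173

A→B: (2)(-8) − (7)(1) = -23
B→C: (7)(-8) − (-10)(-8) = -136
C→D: (-10)(10) − (-5)(-8) = -140
D→E: (-5)(5) − (-2)(10) = -5
E→F: (-2)(9) − (3)(5) = -33
F→G: (3)(7) − (2)(9) = 3
G→A: (2)(1) − (2)(7) = -12
Σ = -346
Area = |Σ|/2 = 173.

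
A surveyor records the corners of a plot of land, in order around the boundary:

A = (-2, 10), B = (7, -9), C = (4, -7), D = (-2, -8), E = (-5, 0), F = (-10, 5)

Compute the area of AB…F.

Σ = (-52) + (-13) + (-46) + (-40) + (-25) + (-90) = -266
Area = |Σ|/2 = 133.

133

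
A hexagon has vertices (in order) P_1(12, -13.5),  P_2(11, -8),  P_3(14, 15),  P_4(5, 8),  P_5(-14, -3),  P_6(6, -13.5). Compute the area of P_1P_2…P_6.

375.75

Apply Gauss's area formula: 2A = Σ (x_i·y_{i+1} − x_{i+1}·y_i), indices taken mod 6.
Cross-terms: 52.5, 277, 37, 97, 207, 81  ⇒  Σ = 751.5
Area = |Σ|/2 = 375.75.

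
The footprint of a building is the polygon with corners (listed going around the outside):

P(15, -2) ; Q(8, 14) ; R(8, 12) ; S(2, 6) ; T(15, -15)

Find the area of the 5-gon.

Σ = (226) + (-16) + (24) + (-120) + (195) = 309
Area = |Σ|/2 = 154.5.

154.5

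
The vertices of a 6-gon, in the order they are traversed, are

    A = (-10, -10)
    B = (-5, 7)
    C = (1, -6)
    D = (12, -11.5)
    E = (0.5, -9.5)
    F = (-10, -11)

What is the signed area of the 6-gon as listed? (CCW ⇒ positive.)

-127.625

Σ = (-120) + (23) + (60.5) + (-108.25) + (-100.5) + (-10) = -255.25
Signed area = Σ/2 = -127.625 (negative ⇒ clockwise traversal).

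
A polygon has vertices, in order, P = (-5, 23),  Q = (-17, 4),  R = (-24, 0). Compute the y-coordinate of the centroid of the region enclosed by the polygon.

9

Apply Gauss's area formula. First the cross-terms c_i = x_i·y_{i+1} − x_{i+1}·y_i:
  371, 96, -552  ⇒  2A = -85, A = -42.5.
Then Σ (y_i + y_{i+1})·c_i = -2295, so ȳ = -2295 / (6·(-42.5)) = 9.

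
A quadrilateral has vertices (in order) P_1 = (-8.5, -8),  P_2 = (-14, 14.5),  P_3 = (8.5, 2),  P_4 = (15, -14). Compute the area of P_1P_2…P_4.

387.25

Cross-terms: -235.25, -151.25, -149, -239  ⇒  Σ = -774.5
Area = |Σ|/2 = 387.25.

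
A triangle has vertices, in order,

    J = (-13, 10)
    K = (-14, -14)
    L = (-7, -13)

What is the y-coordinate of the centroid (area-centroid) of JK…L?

-17/3

Apply the shoelace formula. First the cross-terms c_i = x_i·y_{i+1} − x_{i+1}·y_i:
  322, 84, -239  ⇒  2A = 167, A = 83.5.
Then Σ (y_i + y_{i+1})·c_i = -2839, so ȳ = -2839 / (6·83.5) = -17/3.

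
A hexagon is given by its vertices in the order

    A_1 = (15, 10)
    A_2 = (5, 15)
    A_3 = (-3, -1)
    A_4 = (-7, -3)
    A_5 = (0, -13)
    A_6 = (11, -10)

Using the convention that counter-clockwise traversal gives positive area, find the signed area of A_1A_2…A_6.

Apply Gauss's area formula: 2A = Σ (x_i·y_{i+1} − x_{i+1}·y_i), indices taken mod 6.
Σ = (175) + (40) + (2) + (91) + (143) + (260) = 711
Signed area = Σ/2 = 355.5 (positive ⇒ counter-clockwise traversal).

355.5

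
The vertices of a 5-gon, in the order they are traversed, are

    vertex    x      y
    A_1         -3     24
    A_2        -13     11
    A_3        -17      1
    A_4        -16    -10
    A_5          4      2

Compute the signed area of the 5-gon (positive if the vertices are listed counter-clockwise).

374.5

Apply the shoelace formula: 2A = Σ (x_i·y_{i+1} − x_{i+1}·y_i), indices taken mod 5.
Σ = (279) + (174) + (186) + (8) + (102) = 749
Signed area = Σ/2 = 374.5 (positive ⇒ counter-clockwise traversal).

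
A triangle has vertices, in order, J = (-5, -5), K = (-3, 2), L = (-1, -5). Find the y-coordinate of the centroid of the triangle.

Apply the shoelace formula. First the cross-terms c_i = x_i·y_{i+1} − x_{i+1}·y_i:
  -25, 17, -20  ⇒  2A = -28, A = -14.
Then Σ (y_i + y_{i+1})·c_i = 224, so ȳ = 224 / (6·(-14)) = -8/3.

-8/3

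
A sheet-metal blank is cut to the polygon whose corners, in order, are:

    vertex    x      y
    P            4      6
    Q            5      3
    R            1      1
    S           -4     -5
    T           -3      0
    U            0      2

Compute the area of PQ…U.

Σ = (-18) + (2) + (-1) + (-15) + (-6) + (-8) = -46
Area = |Σ|/2 = 23.

23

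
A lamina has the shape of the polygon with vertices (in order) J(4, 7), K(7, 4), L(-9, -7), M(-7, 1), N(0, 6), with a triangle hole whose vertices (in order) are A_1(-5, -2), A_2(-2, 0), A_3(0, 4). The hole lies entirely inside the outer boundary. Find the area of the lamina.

81

Outer boundary:
J→K: (4)(4) − (7)(7) = -33
K→L: (7)(-7) − (-9)(4) = -13
L→M: (-9)(1) − (-7)(-7) = -58
M→N: (-7)(6) − (0)(1) = -42
N→J: (0)(7) − (4)(6) = -24
Σ = -170
Area = |Σ|/2 = 85.
Hole:
Apply Gauss's area formula: 2A = Σ (x_i·y_{i+1} − x_{i+1}·y_i), indices taken mod 3.
Σ = (-4) + (-8) + (20) = 8
Area = |Σ|/2 = 4.
Net area = 85 − 4 = 81.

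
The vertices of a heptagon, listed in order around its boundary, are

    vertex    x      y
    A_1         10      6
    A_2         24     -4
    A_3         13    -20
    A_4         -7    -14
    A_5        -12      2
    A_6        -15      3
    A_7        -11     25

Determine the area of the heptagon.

Cross-terms: -184, -428, -322, -182, -6, -342, -316  ⇒  Σ = -1780
Area = |Σ|/2 = 890.

890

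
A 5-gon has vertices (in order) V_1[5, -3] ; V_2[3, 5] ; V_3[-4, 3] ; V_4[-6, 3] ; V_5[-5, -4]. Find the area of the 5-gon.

71.5

Apply the shoelace (surveyor's) formula: 2A = Σ (x_i·y_{i+1} − x_{i+1}·y_i), indices taken mod 5.
Cross-terms: 34, 29, 6, 39, 35  ⇒  Σ = 143
Area = |Σ|/2 = 71.5.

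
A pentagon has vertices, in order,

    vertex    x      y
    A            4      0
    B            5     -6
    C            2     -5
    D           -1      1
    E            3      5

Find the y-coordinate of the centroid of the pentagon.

-151/204

Apply the shoelace formula. First the cross-terms c_i = x_i·y_{i+1} − x_{i+1}·y_i:
  -24, -13, -3, -8, -20  ⇒  2A = -68, A = -34.
Then Σ (y_i + y_{i+1})·c_i = 151, so ȳ = 151 / (6·(-34)) = -151/204.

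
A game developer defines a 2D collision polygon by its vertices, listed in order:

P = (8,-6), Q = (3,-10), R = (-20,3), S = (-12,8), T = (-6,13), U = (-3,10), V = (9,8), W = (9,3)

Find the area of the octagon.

371.5

Apply the shoelace (surveyor's) formula: 2A = Σ (x_i·y_{i+1} − x_{i+1}·y_i), indices taken mod 8.
Cross-terms: -62, -191, -124, -108, -21, -114, -45, -78  ⇒  Σ = -743
Area = |Σ|/2 = 371.5.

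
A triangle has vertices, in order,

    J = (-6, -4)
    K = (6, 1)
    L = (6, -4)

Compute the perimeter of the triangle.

30

|JK| = √((12)² + (5)²) = √169 = 13
|KL| = √((0)² + (-5)²) = √25 = 5
|LJ| = √((-12)² + (0)²) = √144 = 12
Perimeter = 13 + 5 + 12 = 30.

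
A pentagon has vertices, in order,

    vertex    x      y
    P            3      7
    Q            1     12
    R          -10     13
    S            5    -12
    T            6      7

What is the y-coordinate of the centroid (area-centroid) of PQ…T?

Apply the surveyor's formula. First the cross-terms c_i = x_i·y_{i+1} − x_{i+1}·y_i:
  29, 133, 55, 107, 21  ⇒  2A = 345, A = 172.5.
Then Σ (y_i + y_{i+1})·c_i = 3690, so ȳ = 3690 / (6·172.5) = 82/23.

82/23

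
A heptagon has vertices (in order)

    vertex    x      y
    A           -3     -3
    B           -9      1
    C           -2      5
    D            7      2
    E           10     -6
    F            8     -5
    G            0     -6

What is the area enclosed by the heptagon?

Apply Gauss's area formula: 2A = Σ (x_i·y_{i+1} − x_{i+1}·y_i), indices taken mod 7.
Σ = (-30) + (-43) + (-39) + (-62) + (-2) + (-48) + (-18) = -242
Area = |Σ|/2 = 121.

121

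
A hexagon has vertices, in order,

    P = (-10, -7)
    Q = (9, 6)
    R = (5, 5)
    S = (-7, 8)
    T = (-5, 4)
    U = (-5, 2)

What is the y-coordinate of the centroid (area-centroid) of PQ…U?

533/255

Apply the surveyor's formula. First the cross-terms c_i = x_i·y_{i+1} − x_{i+1}·y_i:
  3, 15, 75, 12, 10, 55  ⇒  2A = 170, A = 85.
Then Σ (y_i + y_{i+1})·c_i = 1066, so ȳ = 1066 / (6·85) = 533/255.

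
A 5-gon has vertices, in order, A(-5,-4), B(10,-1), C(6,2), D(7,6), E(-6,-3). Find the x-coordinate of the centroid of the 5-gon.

281/117

Apply the shoelace formula. First the cross-terms c_i = x_i·y_{i+1} − x_{i+1}·y_i:
  45, 26, 22, 15, 9  ⇒  2A = 117, A = 58.5.
Then Σ (x_i + x_{i+1})·c_i = 843, so x̄ = 843 / (6·58.5) = 281/117.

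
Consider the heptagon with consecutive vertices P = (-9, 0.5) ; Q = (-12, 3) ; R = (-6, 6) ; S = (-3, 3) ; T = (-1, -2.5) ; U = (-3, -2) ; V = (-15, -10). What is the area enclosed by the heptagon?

Apply the shoelace (surveyor's) formula: 2A = Σ (x_i·y_{i+1} − x_{i+1}·y_i), indices taken mod 7.
Σ = (-21) + (-54) + (0) + (10.5) + (-5.5) + (0) + (-97.5) = -167.5
Area = |Σ|/2 = 83.75.

83.75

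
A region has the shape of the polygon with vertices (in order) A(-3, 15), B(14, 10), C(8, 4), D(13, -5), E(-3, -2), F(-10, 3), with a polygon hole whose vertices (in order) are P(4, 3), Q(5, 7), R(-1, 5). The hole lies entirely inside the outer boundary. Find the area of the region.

272.5

Outer boundary:
Cross-terms: -240, -24, -92, -41, -29, -141  ⇒  Σ = -567
Area = |Σ|/2 = 283.5.
Hole:
Σ = (13) + (32) + (-23) = 22
Area = |Σ|/2 = 11.
Net area = 283.5 − 11 = 272.5.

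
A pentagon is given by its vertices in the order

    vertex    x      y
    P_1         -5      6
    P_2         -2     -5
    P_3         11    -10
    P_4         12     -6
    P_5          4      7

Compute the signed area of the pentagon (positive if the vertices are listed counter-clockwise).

166.5

Apply the shoelace (surveyor's) formula: 2A = Σ (x_i·y_{i+1} − x_{i+1}·y_i), indices taken mod 5.
Cross-terms: 37, 75, 54, 108, 59  ⇒  Σ = 333
Signed area = Σ/2 = 166.5 (positive ⇒ counter-clockwise traversal).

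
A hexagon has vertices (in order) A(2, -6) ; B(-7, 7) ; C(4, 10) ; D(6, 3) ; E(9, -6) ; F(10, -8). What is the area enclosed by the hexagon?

146.5

Apply the shoelace formula: 2A = Σ (x_i·y_{i+1} − x_{i+1}·y_i), indices taken mod 6.
Σ = (-28) + (-98) + (-48) + (-63) + (-12) + (-44) = -293
Area = |Σ|/2 = 146.5.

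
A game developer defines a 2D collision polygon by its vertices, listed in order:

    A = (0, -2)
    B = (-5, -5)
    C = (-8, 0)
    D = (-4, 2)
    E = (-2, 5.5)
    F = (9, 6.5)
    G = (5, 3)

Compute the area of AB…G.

81

Apply the shoelace (surveyor's) formula: 2A = Σ (x_i·y_{i+1} − x_{i+1}·y_i), indices taken mod 7.
Σ = (-10) + (-40) + (-16) + (-18) + (-62.5) + (-5.5) + (-10) = -162
Area = |Σ|/2 = 81.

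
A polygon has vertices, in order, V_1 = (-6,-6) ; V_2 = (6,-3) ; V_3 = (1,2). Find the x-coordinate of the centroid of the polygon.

Apply the shoelace formula. First the cross-terms c_i = x_i·y_{i+1} − x_{i+1}·y_i:
  54, 15, 6  ⇒  2A = 75, A = 37.5.
Then Σ (x_i + x_{i+1})·c_i = 75, so x̄ = 75 / (6·37.5) = 1/3.

1/3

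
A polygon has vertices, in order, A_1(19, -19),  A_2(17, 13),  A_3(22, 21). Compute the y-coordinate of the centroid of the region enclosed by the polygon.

5

Apply the surveyor's formula. First the cross-terms c_i = x_i·y_{i+1} − x_{i+1}·y_i:
  570, 71, -817  ⇒  2A = -176, A = -88.
Then Σ (y_i + y_{i+1})·c_i = -2640, so ȳ = -2640 / (6·(-88)) = 5.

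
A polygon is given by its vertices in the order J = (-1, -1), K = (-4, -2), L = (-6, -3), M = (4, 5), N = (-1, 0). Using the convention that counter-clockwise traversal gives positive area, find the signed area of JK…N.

Σ = (-2) + (0) + (-18) + (5) + (1) = -14
Signed area = Σ/2 = -7 (negative ⇒ clockwise traversal).

-7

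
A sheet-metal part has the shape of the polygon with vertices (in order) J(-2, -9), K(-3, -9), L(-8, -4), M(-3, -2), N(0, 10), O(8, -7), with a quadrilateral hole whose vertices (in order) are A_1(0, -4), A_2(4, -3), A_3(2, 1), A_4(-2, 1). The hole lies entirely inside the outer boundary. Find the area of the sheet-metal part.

111.5

Outer boundary:
Apply the shoelace formula: 2A = Σ (x_i·y_{i+1} − x_{i+1}·y_i), indices taken mod 6.
Cross-terms: -9, -60, 4, -30, -80, -86  ⇒  Σ = -261
Area = |Σ|/2 = 130.5.
Hole:
Σ = (16) + (10) + (4) + (8) = 38
Area = |Σ|/2 = 19.
Net area = 130.5 − 19 = 111.5.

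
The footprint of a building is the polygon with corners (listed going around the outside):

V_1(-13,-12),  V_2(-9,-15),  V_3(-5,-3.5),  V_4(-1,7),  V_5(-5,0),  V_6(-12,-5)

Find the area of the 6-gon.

Apply the surveyor's formula: 2A = Σ (x_i·y_{i+1} − x_{i+1}·y_i), indices taken mod 6.
Σ = (87) + (-43.5) + (-38.5) + (35) + (25) + (79) = 144
Area = |Σ|/2 = 72.

72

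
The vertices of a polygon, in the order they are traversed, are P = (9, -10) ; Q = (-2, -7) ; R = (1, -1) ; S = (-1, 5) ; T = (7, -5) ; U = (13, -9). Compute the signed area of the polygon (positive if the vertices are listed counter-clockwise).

-73.5

Apply Gauss's area formula: 2A = Σ (x_i·y_{i+1} − x_{i+1}·y_i), indices taken mod 6.
Σ = (-83) + (9) + (4) + (-30) + (2) + (-49) = -147
Signed area = Σ/2 = -73.5 (negative ⇒ clockwise traversal).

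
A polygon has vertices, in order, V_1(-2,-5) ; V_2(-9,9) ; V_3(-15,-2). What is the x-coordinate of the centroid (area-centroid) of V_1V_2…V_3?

-26/3

Apply the shoelace (surveyor's) formula. First the cross-terms c_i = x_i·y_{i+1} − x_{i+1}·y_i:
  -63, 153, 71  ⇒  2A = 161, A = 80.5.
Then Σ (x_i + x_{i+1})·c_i = -4186, so x̄ = -4186 / (6·80.5) = -26/3.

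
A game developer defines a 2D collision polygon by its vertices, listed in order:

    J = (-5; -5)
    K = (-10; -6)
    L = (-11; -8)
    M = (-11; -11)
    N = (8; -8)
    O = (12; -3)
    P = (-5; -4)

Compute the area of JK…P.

108.5

Apply the shoelace (surveyor's) formula: 2A = Σ (x_i·y_{i+1} − x_{i+1}·y_i), indices taken mod 7.
Cross-terms: -20, 14, 33, 176, 72, -63, 5  ⇒  Σ = 217
Area = |Σ|/2 = 108.5.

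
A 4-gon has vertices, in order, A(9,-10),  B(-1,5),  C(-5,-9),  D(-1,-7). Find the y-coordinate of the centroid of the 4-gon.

Apply Gauss's area formula. First the cross-terms c_i = x_i·y_{i+1} − x_{i+1}·y_i:
  35, 34, 26, 73  ⇒  2A = 168, A = 84.
Then Σ (y_i + y_{i+1})·c_i = -1968, so ȳ = -1968 / (6·84) = -82/21.

-82/21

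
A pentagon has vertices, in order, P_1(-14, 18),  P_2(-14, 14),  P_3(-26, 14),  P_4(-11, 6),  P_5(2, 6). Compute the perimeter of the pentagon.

|P_1P_2| = √((0)² + (-4)²) = √16 = 4
|P_2P_3| = √((-12)² + (0)²) = √144 = 12
|P_3P_4| = √((15)² + (-8)²) = √289 = 17
|P_4P_5| = √((13)² + (0)²) = √169 = 13
|P_5P_1| = √((-16)² + (12)²) = √400 = 20
Perimeter = 4 + 12 + 17 + 13 + 20 = 66.

66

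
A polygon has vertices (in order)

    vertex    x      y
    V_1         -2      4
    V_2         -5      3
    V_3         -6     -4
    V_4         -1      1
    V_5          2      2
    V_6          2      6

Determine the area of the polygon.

V_1→V_2: (-2)(3) − (-5)(4) = 14
V_2→V_3: (-5)(-4) − (-6)(3) = 38
V_3→V_4: (-6)(1) − (-1)(-4) = -10
V_4→V_5: (-1)(2) − (2)(1) = -4
V_5→V_6: (2)(6) − (2)(2) = 8
V_6→V_1: (2)(4) − (-2)(6) = 20
Σ = 66
Area = |Σ|/2 = 33.

33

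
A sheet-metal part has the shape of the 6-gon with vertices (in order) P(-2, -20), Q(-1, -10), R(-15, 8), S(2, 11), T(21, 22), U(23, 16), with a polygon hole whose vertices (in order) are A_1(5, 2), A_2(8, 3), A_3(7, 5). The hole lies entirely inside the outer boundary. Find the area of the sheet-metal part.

Outer boundary:
Apply the shoelace formula: 2A = Σ (x_i·y_{i+1} − x_{i+1}·y_i), indices taken mod 6.
Σ = (0) + (-158) + (-181) + (-187) + (-170) + (-428) = -1124
Area = |Σ|/2 = 562.
Hole:
Apply the surveyor's formula: 2A = Σ (x_i·y_{i+1} − x_{i+1}·y_i), indices taken mod 3.
Σ = (-1) + (19) + (-11) = 7
Area = |Σ|/2 = 3.5.
Net area = 562 − 3.5 = 558.5.

558.5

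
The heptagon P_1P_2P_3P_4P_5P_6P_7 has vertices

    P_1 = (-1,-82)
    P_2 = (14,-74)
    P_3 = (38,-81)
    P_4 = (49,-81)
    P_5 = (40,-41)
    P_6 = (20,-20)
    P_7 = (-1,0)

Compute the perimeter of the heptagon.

234

|P_1P_2| = √((15)² + (8)²) = √289 = 17
|P_2P_3| = √((24)² + (-7)²) = √625 = 25
|P_3P_4| = √((11)² + (0)²) = √121 = 11
|P_4P_5| = √((-9)² + (40)²) = √1681 = 41
|P_5P_6| = √((-20)² + (21)²) = √841 = 29
|P_6P_7| = √((-21)² + (20)²) = √841 = 29
|P_7P_1| = √((0)² + (-82)²) = √6724 = 82
Perimeter = 17 + 25 + 11 + 41 + 29 + 29 + 82 = 234.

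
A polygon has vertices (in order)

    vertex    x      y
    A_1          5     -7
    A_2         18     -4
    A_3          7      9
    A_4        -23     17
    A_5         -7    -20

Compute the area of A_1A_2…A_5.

Apply the surveyor's formula: 2A = Σ (x_i·y_{i+1} − x_{i+1}·y_i), indices taken mod 5.
Cross-terms: 106, 190, 326, 579, 149  ⇒  Σ = 1350
Area = |Σ|/2 = 675.

675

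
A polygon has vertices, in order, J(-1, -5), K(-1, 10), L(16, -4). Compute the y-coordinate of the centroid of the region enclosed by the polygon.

1/3

Apply the shoelace formula. First the cross-terms c_i = x_i·y_{i+1} − x_{i+1}·y_i:
  -15, -156, -84  ⇒  2A = -255, A = -127.5.
Then Σ (y_i + y_{i+1})·c_i = -255, so ȳ = -255 / (6·(-127.5)) = 1/3.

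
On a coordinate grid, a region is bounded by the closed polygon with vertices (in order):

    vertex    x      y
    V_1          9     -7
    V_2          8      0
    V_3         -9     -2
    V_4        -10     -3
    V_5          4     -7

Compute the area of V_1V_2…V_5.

82

Apply the surveyor's formula: 2A = Σ (x_i·y_{i+1} − x_{i+1}·y_i), indices taken mod 5.
Σ = (56) + (-16) + (7) + (82) + (35) = 164
Area = |Σ|/2 = 82.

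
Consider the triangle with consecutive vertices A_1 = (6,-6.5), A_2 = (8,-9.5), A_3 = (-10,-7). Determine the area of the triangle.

Apply Gauss's area formula: 2A = Σ (x_i·y_{i+1} − x_{i+1}·y_i), indices taken mod 3.
Σ = (-5) + (-151) + (107) = -49
Area = |Σ|/2 = 24.5.

24.5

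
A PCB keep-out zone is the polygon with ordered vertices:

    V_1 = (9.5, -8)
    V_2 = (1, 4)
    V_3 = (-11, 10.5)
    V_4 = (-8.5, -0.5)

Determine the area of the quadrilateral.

134

Cross-terms: 46, 54.5, 94.75, 72.75  ⇒  Σ = 268
Area = |Σ|/2 = 134.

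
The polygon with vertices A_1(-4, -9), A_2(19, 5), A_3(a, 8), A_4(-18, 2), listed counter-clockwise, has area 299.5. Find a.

6

The doubled signed area Σ (x_i y_{i+1} − x_{i+1} y_i) is linear in a.
With a=0 it equals 617; the coefficient of a is -3 (from the two edges through A_3).
So -3·a + 617 = 2·299.5 = 599 ⇒ a = 6.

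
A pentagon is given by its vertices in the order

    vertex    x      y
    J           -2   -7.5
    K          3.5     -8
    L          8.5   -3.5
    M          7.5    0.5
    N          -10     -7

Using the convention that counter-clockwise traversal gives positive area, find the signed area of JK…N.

Apply Gauss's area formula: 2A = Σ (x_i·y_{i+1} − x_{i+1}·y_i), indices taken mod 5.
Σ = (42.25) + (55.75) + (30.5) + (-47.5) + (61) = 142
Signed area = Σ/2 = 71 (positive ⇒ counter-clockwise traversal).

71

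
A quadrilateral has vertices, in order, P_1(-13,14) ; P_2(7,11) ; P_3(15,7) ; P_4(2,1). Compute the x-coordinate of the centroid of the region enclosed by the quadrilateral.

44/27

Apply the shoelace (surveyor's) formula. First the cross-terms c_i = x_i·y_{i+1} − x_{i+1}·y_i:
  -241, -116, 1, 41  ⇒  2A = -315, A = -157.5.
Then Σ (x_i + x_{i+1})·c_i = -1540, so x̄ = -1540 / (6·(-157.5)) = 44/27.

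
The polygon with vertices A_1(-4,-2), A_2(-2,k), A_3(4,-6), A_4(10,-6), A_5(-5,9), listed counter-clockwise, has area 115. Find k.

Write out the shoelace sum; only the two edges meeting at A_2 involve k:
2·Area = [((-4)·k − (-2)·(-2)) + ((-2)·(-6) − 4·k)] + 142
       = -8·k + 150 = 230
⇒ k = -10.

-10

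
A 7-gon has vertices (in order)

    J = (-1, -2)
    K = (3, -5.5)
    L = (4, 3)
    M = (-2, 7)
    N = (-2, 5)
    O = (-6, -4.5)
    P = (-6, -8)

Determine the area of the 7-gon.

Apply the shoelace formula: 2A = Σ (x_i·y_{i+1} − x_{i+1}·y_i), indices taken mod 7.
Cross-terms: 11.5, 31, 34, 4, 39, 21, 4  ⇒  Σ = 144.5
Area = |Σ|/2 = 72.25.

72.25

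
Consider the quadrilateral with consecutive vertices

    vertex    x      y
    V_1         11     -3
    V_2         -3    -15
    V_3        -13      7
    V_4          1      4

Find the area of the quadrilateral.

Σ = (-174) + (-216) + (-59) + (-47) = -496
Area = |Σ|/2 = 248.

248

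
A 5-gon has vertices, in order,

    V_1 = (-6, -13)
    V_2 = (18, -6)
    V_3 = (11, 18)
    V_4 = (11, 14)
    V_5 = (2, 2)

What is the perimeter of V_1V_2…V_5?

|V_1V_2| = √((24)² + (7)²) = √625 = 25
|V_2V_3| = √((-7)² + (24)²) = √625 = 25
|V_3V_4| = √((0)² + (-4)²) = √16 = 4
|V_4V_5| = √((-9)² + (-12)²) = √225 = 15
|V_5V_1| = √((-8)² + (-15)²) = √289 = 17
Perimeter = 25 + 25 + 4 + 15 + 17 = 86.

86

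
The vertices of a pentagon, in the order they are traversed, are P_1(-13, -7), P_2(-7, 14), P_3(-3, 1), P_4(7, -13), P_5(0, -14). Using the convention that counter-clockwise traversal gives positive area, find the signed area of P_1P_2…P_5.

Apply the surveyor's formula: 2A = Σ (x_i·y_{i+1} − x_{i+1}·y_i), indices taken mod 5.
Σ = (-231) + (35) + (32) + (-98) + (-182) = -444
Signed area = Σ/2 = -222 (negative ⇒ clockwise traversal).

-222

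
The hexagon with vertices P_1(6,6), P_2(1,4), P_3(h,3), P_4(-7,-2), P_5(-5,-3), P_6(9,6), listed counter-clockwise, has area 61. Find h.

Write out the shoelace sum; only the two edges meeting at P_3 involve h:
2·Area = [(1·3 − h·4) + (h·(-2) − (-7)·3)] + 44
       = -6·h + 68 = 122
⇒ h = -9.

-9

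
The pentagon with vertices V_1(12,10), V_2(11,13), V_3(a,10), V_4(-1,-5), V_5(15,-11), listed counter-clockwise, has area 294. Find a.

-3

Write out the shoelace sum; only the two edges meeting at V_3 involve a:
2·Area = [(11·10 − a·13) + (a·(-5) − (-1)·10)] + 414
       = -18·a + 534 = 588
⇒ a = -3.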